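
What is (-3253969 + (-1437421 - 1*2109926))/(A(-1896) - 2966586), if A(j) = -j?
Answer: 3400658/1482345 ≈ 2.2941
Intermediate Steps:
(-3253969 + (-1437421 - 1*2109926))/(A(-1896) - 2966586) = (-3253969 + (-1437421 - 1*2109926))/(-1*(-1896) - 2966586) = (-3253969 + (-1437421 - 2109926))/(1896 - 2966586) = (-3253969 - 3547347)/(-2964690) = -6801316*(-1/2964690) = 3400658/1482345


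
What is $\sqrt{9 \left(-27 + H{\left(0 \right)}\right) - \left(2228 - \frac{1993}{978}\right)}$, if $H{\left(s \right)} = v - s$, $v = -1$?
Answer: $\frac{i \sqrt{2370131166}}{978} \approx 49.779 i$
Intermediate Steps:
$H{\left(s \right)} = -1 - s$
$\sqrt{9 \left(-27 + H{\left(0 \right)}\right) - \left(2228 - \frac{1993}{978}\right)} = \sqrt{9 \left(-27 - 1\right) - \left(2228 - \frac{1993}{978}\right)} = \sqrt{9 \left(-27 + \left(-1 + 0\right)\right) + \left(-2228 + 1993 \cdot \frac{1}{978}\right)} = \sqrt{9 \left(-27 - 1\right) + \left(-2228 + \frac{1993}{978}\right)} = \sqrt{9 \left(-28\right) - \frac{2176991}{978}} = \sqrt{-252 - \frac{2176991}{978}} = \sqrt{- \frac{2423447}{978}} = \frac{i \sqrt{2370131166}}{978}$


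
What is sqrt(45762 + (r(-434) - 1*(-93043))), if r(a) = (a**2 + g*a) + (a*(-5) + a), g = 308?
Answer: 5*sqrt(7809) ≈ 441.84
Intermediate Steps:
r(a) = a**2 + 304*a (r(a) = (a**2 + 308*a) + (a*(-5) + a) = (a**2 + 308*a) + (-5*a + a) = (a**2 + 308*a) - 4*a = a**2 + 304*a)
sqrt(45762 + (r(-434) - 1*(-93043))) = sqrt(45762 + (-434*(304 - 434) - 1*(-93043))) = sqrt(45762 + (-434*(-130) + 93043)) = sqrt(45762 + (56420 + 93043)) = sqrt(45762 + 149463) = sqrt(195225) = 5*sqrt(7809)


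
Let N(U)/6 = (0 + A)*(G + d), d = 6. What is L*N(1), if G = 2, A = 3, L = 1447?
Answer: 208368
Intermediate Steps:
N(U) = 144 (N(U) = 6*((0 + 3)*(2 + 6)) = 6*(3*8) = 6*24 = 144)
L*N(1) = 1447*144 = 208368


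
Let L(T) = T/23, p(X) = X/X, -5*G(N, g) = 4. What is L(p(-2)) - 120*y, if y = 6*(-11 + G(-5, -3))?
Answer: 195409/23 ≈ 8496.0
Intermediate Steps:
G(N, g) = -⅘ (G(N, g) = -⅕*4 = -⅘)
p(X) = 1
y = -354/5 (y = 6*(-11 - ⅘) = 6*(-59/5) = -354/5 ≈ -70.800)
L(T) = T/23 (L(T) = T*(1/23) = T/23)
L(p(-2)) - 120*y = (1/23)*1 - 120*(-354/5) = 1/23 + 8496 = 195409/23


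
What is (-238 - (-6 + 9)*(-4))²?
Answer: 51076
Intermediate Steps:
(-238 - (-6 + 9)*(-4))² = (-238 - 3*(-4))² = (-238 - 1*(-12))² = (-238 + 12)² = (-226)² = 51076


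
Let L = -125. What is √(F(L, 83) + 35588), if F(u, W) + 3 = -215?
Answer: 3*√3930 ≈ 188.07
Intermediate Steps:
F(u, W) = -218 (F(u, W) = -3 - 215 = -218)
√(F(L, 83) + 35588) = √(-218 + 35588) = √35370 = 3*√3930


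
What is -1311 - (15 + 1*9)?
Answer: -1335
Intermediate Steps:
-1311 - (15 + 1*9) = -1311 - (15 + 9) = -1311 - 1*24 = -1311 - 24 = -1335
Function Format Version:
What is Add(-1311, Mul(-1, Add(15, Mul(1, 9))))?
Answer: -1335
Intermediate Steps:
Add(-1311, Mul(-1, Add(15, Mul(1, 9)))) = Add(-1311, Mul(-1, Add(15, 9))) = Add(-1311, Mul(-1, 24)) = Add(-1311, -24) = -1335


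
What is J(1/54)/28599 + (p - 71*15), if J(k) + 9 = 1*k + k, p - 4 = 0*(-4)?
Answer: -819275795/772173 ≈ -1061.0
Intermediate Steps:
p = 4 (p = 4 + 0*(-4) = 4 + 0 = 4)
J(k) = -9 + 2*k (J(k) = -9 + (1*k + k) = -9 + (k + k) = -9 + 2*k)
J(1/54)/28599 + (p - 71*15) = (-9 + 2/54)/28599 + (4 - 71*15) = (-9 + 2*(1/54))*(1/28599) + (4 - 1065) = (-9 + 1/27)*(1/28599) - 1061 = -242/27*1/28599 - 1061 = -242/772173 - 1061 = -819275795/772173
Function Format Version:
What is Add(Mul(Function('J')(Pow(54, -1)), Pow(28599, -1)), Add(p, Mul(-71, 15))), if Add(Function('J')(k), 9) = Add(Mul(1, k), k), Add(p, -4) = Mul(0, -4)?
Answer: Rational(-819275795, 772173) ≈ -1061.0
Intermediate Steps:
p = 4 (p = Add(4, Mul(0, -4)) = Add(4, 0) = 4)
Function('J')(k) = Add(-9, Mul(2, k)) (Function('J')(k) = Add(-9, Add(Mul(1, k), k)) = Add(-9, Add(k, k)) = Add(-9, Mul(2, k)))
Add(Mul(Function('J')(Pow(54, -1)), Pow(28599, -1)), Add(p, Mul(-71, 15))) = Add(Mul(Add(-9, Mul(2, Pow(54, -1))), Pow(28599, -1)), Add(4, Mul(-71, 15))) = Add(Mul(Add(-9, Mul(2, Rational(1, 54))), Rational(1, 28599)), Add(4, -1065)) = Add(Mul(Add(-9, Rational(1, 27)), Rational(1, 28599)), -1061) = Add(Mul(Rational(-242, 27), Rational(1, 28599)), -1061) = Add(Rational(-242, 772173), -1061) = Rational(-819275795, 772173)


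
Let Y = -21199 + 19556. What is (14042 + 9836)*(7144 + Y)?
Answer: 131352878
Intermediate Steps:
Y = -1643
(14042 + 9836)*(7144 + Y) = (14042 + 9836)*(7144 - 1643) = 23878*5501 = 131352878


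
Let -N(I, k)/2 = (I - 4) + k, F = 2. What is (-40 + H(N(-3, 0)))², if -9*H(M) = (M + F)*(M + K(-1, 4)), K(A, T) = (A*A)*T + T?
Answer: 506944/81 ≈ 6258.6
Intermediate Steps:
K(A, T) = T + T*A² (K(A, T) = A²*T + T = T*A² + T = T + T*A²)
N(I, k) = 8 - 2*I - 2*k (N(I, k) = -2*((I - 4) + k) = -2*((-4 + I) + k) = -2*(-4 + I + k) = 8 - 2*I - 2*k)
H(M) = -(2 + M)*(8 + M)/9 (H(M) = -(M + 2)*(M + 4*(1 + (-1)²))/9 = -(2 + M)*(M + 4*(1 + 1))/9 = -(2 + M)*(M + 4*2)/9 = -(2 + M)*(M + 8)/9 = -(2 + M)*(8 + M)/9)
(-40 + H(N(-3, 0)))² = (-40 + (-16/9 - 10*(8 - 2*(-3) - 2*0)/9 - (8 - 2*(-3) - 2*0)²/9))² = (-40 + (-16/9 - 10*(8 + 6 + 0)/9 - (8 + 6 + 0)²/9))² = (-40 + (-16/9 - 10/9*14 - ⅑*14²))² = (-40 + (-16/9 - 140/9 - ⅑*196))² = (-40 + (-16/9 - 140/9 - 196/9))² = (-40 - 352/9)² = (-712/9)² = 506944/81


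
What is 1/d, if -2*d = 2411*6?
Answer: -1/7233 ≈ -0.00013826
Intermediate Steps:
d = -7233 (d = -2411*6/2 = -½*14466 = -7233)
1/d = 1/(-7233) = -1/7233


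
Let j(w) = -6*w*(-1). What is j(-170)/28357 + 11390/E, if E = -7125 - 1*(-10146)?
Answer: 319904810/85666497 ≈ 3.7343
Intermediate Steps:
E = 3021 (E = -7125 + 10146 = 3021)
j(w) = 6*w
j(-170)/28357 + 11390/E = (6*(-170))/28357 + 11390/3021 = -1020*1/28357 + 11390*(1/3021) = -1020/28357 + 11390/3021 = 319904810/85666497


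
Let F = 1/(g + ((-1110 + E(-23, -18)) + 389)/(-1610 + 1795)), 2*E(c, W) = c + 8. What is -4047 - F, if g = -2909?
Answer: -4361803619/1077787 ≈ -4047.0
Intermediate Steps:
E(c, W) = 4 + c/2 (E(c, W) = (c + 8)/2 = (8 + c)/2 = 4 + c/2)
F = -370/1077787 (F = 1/(-2909 + ((-1110 + (4 + (½)*(-23))) + 389)/(-1610 + 1795)) = 1/(-2909 + ((-1110 + (4 - 23/2)) + 389)/185) = 1/(-2909 + ((-1110 - 15/2) + 389)*(1/185)) = 1/(-2909 + (-2235/2 + 389)*(1/185)) = 1/(-2909 - 1457/2*1/185) = 1/(-2909 - 1457/370) = 1/(-1077787/370) = -370/1077787 ≈ -0.00034330)
-4047 - F = -4047 - 1*(-370/1077787) = -4047 + 370/1077787 = -4361803619/1077787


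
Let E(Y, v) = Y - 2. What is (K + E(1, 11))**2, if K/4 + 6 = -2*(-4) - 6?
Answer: 289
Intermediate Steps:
E(Y, v) = -2 + Y
K = -16 (K = -24 + 4*(-2*(-4) - 6) = -24 + 4*(8 - 6) = -24 + 4*2 = -24 + 8 = -16)
(K + E(1, 11))**2 = (-16 + (-2 + 1))**2 = (-16 - 1)**2 = (-17)**2 = 289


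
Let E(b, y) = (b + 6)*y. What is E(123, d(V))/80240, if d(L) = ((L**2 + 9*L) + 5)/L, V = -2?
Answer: 1161/160480 ≈ 0.0072345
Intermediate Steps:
d(L) = (5 + L**2 + 9*L)/L
E(b, y) = y*(6 + b) (E(b, y) = (6 + b)*y = y*(6 + b))
E(123, d(V))/80240 = ((9 - 2 + 5/(-2))*(6 + 123))/80240 = ((9 - 2 + 5*(-1/2))*129)*(1/80240) = ((9 - 2 - 5/2)*129)*(1/80240) = ((9/2)*129)*(1/80240) = (1161/2)*(1/80240) = 1161/160480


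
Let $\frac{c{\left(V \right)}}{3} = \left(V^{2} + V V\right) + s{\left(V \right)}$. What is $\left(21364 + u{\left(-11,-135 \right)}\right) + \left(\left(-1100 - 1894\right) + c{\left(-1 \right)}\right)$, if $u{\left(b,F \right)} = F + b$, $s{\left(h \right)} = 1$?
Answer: $18233$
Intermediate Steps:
$c{\left(V \right)} = 3 + 6 V^{2}$ ($c{\left(V \right)} = 3 \left(\left(V^{2} + V V\right) + 1\right) = 3 \left(\left(V^{2} + V^{2}\right) + 1\right) = 3 \left(2 V^{2} + 1\right) = 3 \left(1 + 2 V^{2}\right) = 3 + 6 V^{2}$)
$\left(21364 + u{\left(-11,-135 \right)}\right) + \left(\left(-1100 - 1894\right) + c{\left(-1 \right)}\right) = \left(21364 - 146\right) + \left(\left(-1100 - 1894\right) + \left(3 + 6 \left(-1\right)^{2}\right)\right) = \left(21364 - 146\right) + \left(-2994 + \left(3 + 6 \cdot 1\right)\right) = 21218 + \left(-2994 + \left(3 + 6\right)\right) = 21218 + \left(-2994 + 9\right) = 21218 - 2985 = 18233$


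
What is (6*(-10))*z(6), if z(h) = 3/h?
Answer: -30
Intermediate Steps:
(6*(-10))*z(6) = (6*(-10))*(3/6) = -180/6 = -60*½ = -30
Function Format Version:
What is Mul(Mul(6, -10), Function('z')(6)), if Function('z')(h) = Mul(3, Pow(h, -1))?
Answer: -30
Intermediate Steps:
Mul(Mul(6, -10), Function('z')(6)) = Mul(Mul(6, -10), Mul(3, Pow(6, -1))) = Mul(-60, Mul(3, Rational(1, 6))) = Mul(-60, Rational(1, 2)) = -30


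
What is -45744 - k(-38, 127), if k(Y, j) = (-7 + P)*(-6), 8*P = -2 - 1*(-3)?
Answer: -183141/4 ≈ -45785.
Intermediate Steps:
P = 1/8 (P = (-2 - 1*(-3))/8 = (-2 + 3)/8 = (1/8)*1 = 1/8 ≈ 0.12500)
k(Y, j) = 165/4 (k(Y, j) = (-7 + 1/8)*(-6) = -55/8*(-6) = 165/4)
-45744 - k(-38, 127) = -45744 - 1*165/4 = -45744 - 165/4 = -183141/4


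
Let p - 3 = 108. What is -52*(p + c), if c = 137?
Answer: -12896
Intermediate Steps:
p = 111 (p = 3 + 108 = 111)
-52*(p + c) = -52*(111 + 137) = -52*248 = -12896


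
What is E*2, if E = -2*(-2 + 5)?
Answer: -12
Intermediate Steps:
E = -6 (E = -2*3 = -6)
E*2 = -6*2 = -12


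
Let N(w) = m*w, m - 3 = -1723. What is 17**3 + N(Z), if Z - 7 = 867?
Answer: -1498367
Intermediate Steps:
Z = 874 (Z = 7 + 867 = 874)
m = -1720 (m = 3 - 1723 = -1720)
N(w) = -1720*w
17**3 + N(Z) = 17**3 - 1720*874 = 4913 - 1503280 = -1498367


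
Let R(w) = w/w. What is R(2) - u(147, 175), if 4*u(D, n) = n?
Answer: -171/4 ≈ -42.750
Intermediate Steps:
u(D, n) = n/4
R(w) = 1
R(2) - u(147, 175) = 1 - 175/4 = -171/4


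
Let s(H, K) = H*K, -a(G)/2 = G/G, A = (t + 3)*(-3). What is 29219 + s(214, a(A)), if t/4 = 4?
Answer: 28791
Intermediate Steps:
t = 16 (t = 4*4 = 16)
A = -57 (A = (16 + 3)*(-3) = 19*(-3) = -57)
a(G) = -2 (a(G) = -2*G/G = -2*1 = -2)
29219 + s(214, a(A)) = 29219 + 214*(-2) = 29219 - 428 = 28791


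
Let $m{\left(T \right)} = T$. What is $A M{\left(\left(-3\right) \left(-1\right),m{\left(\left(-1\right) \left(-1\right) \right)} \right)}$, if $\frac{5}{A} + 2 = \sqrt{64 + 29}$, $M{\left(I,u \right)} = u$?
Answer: $\frac{10}{89} + \frac{5 \sqrt{93}}{89} \approx 0.65414$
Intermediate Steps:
$A = \frac{5}{-2 + \sqrt{93}}$ ($A = \frac{5}{-2 + \sqrt{64 + 29}} = \frac{5}{-2 + \sqrt{93}} \approx 0.65414$)
$A M{\left(\left(-3\right) \left(-1\right),m{\left(\left(-1\right) \left(-1\right) \right)} \right)} = \left(\frac{10}{89} + \frac{5 \sqrt{93}}{89}\right) \left(\left(-1\right) \left(-1\right)\right) = \left(\frac{10}{89} + \frac{5 \sqrt{93}}{89}\right) 1 = \frac{10}{89} + \frac{5 \sqrt{93}}{89}$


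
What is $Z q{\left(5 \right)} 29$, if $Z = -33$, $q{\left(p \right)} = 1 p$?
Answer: $-4785$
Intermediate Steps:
$q{\left(p \right)} = p$
$Z q{\left(5 \right)} 29 = \left(-33\right) 5 \cdot 29 = \left(-165\right) 29 = -4785$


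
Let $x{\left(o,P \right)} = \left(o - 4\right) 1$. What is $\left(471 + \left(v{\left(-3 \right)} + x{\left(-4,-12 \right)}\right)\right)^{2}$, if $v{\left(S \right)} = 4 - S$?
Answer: $220900$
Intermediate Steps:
$x{\left(o,P \right)} = -4 + o$ ($x{\left(o,P \right)} = \left(-4 + o\right) 1 = -4 + o$)
$\left(471 + \left(v{\left(-3 \right)} + x{\left(-4,-12 \right)}\right)\right)^{2} = \left(471 + \left(\left(4 - -3\right) - 8\right)\right)^{2} = \left(471 + \left(\left(4 + 3\right) - 8\right)\right)^{2} = \left(471 + \left(7 - 8\right)\right)^{2} = \left(471 - 1\right)^{2} = 470^{2} = 220900$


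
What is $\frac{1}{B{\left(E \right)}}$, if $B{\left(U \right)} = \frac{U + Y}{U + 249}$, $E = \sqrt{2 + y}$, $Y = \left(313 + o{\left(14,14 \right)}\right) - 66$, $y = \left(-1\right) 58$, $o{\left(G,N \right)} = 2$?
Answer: $1$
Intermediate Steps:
$y = -58$
$Y = 249$ ($Y = \left(313 + 2\right) - 66 = 315 - 66 = 249$)
$E = 2 i \sqrt{14}$ ($E = \sqrt{2 - 58} = \sqrt{-56} = 2 i \sqrt{14} \approx 7.4833 i$)
$B{\left(U \right)} = 1$ ($B{\left(U \right)} = \frac{U + 249}{U + 249} = \frac{249 + U}{249 + U} = 1$)
$\frac{1}{B{\left(E \right)}} = 1^{-1} = 1$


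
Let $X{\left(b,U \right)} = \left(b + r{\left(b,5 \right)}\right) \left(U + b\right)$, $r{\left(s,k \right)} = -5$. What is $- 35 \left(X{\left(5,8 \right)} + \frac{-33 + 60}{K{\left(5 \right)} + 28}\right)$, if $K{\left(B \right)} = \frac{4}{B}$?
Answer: $- \frac{525}{16} \approx -32.813$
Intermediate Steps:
$X{\left(b,U \right)} = \left(-5 + b\right) \left(U + b\right)$ ($X{\left(b,U \right)} = \left(b - 5\right) \left(U + b\right) = \left(-5 + b\right) \left(U + b\right)$)
$- 35 \left(X{\left(5,8 \right)} + \frac{-33 + 60}{K{\left(5 \right)} + 28}\right) = - 35 \left(\left(5^{2} - 40 - 25 + 8 \cdot 5\right) + \frac{-33 + 60}{\frac{4}{5} + 28}\right) = - 35 \left(\left(25 - 40 - 25 + 40\right) + \frac{27}{4 \cdot \frac{1}{5} + 28}\right) = - 35 \left(0 + \frac{27}{\frac{4}{5} + 28}\right) = - 35 \left(0 + \frac{27}{\frac{144}{5}}\right) = - 35 \left(0 + 27 \cdot \frac{5}{144}\right) = - 35 \left(0 + \frac{15}{16}\right) = \left(-35\right) \frac{15}{16} = - \frac{525}{16}$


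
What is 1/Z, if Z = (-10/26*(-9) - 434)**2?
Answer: 169/31326409 ≈ 5.3948e-6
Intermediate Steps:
Z = 31326409/169 (Z = (-10*1/26*(-9) - 434)**2 = (-5/13*(-9) - 434)**2 = (45/13 - 434)**2 = (-5597/13)**2 = 31326409/169 ≈ 1.8536e+5)
1/Z = 1/(31326409/169) = 169/31326409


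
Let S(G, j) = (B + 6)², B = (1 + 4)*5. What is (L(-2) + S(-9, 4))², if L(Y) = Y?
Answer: 919681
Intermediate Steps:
B = 25 (B = 5*5 = 25)
S(G, j) = 961 (S(G, j) = (25 + 6)² = 31² = 961)
(L(-2) + S(-9, 4))² = (-2 + 961)² = 959² = 919681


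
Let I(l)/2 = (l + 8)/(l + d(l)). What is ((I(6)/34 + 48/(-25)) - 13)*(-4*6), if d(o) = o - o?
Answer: 150784/425 ≈ 354.79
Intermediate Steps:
d(o) = 0
I(l) = 2*(8 + l)/l (I(l) = 2*((l + 8)/(l + 0)) = 2*((8 + l)/l) = 2*(8 + l)/l)
((I(6)/34 + 48/(-25)) - 13)*(-4*6) = (((2 + 16/6)/34 + 48/(-25)) - 13)*(-4*6) = (((2 + 16*(1/6))*(1/34) + 48*(-1/25)) - 13)*(-24) = (((2 + 8/3)*(1/34) - 48/25) - 13)*(-24) = (((14/3)*(1/34) - 48/25) - 13)*(-24) = ((7/51 - 48/25) - 13)*(-24) = (-2273/1275 - 13)*(-24) = -18848/1275*(-24) = 150784/425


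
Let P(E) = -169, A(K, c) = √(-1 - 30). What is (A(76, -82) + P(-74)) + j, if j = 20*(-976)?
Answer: -19689 + I*√31 ≈ -19689.0 + 5.5678*I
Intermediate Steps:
A(K, c) = I*√31 (A(K, c) = √(-31) = I*√31)
j = -19520
(A(76, -82) + P(-74)) + j = (I*√31 - 169) - 19520 = (-169 + I*√31) - 19520 = -19689 + I*√31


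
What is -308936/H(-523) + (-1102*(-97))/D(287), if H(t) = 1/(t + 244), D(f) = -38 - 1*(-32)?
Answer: 258525985/3 ≈ 8.6175e+7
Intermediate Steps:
D(f) = -6 (D(f) = -38 + 32 = -6)
H(t) = 1/(244 + t)
-308936/H(-523) + (-1102*(-97))/D(287) = -308936/(1/(244 - 523)) - 1102*(-97)/(-6) = -308936/(1/(-279)) + 106894*(-⅙) = -308936/(-1/279) - 53447/3 = -308936*(-279) - 53447/3 = 86193144 - 53447/3 = 258525985/3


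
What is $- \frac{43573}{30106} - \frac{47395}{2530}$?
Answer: $- \frac{76855678}{3808409} \approx -20.181$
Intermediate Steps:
$- \frac{43573}{30106} - \frac{47395}{2530} = \left(-43573\right) \frac{1}{30106} - \frac{9479}{506} = - \frac{43573}{30106} - \frac{9479}{506} = - \frac{76855678}{3808409}$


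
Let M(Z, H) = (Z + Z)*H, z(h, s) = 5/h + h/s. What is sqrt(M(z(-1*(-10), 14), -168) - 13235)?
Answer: I*sqrt(13643) ≈ 116.8*I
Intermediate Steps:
M(Z, H) = 2*H*Z (M(Z, H) = (2*Z)*H = 2*H*Z)
sqrt(M(z(-1*(-10), 14), -168) - 13235) = sqrt(2*(-168)*(5/((-1*(-10))) - 1*(-10)/14) - 13235) = sqrt(2*(-168)*(5/10 + 10*(1/14)) - 13235) = sqrt(2*(-168)*(5*(1/10) + 5/7) - 13235) = sqrt(2*(-168)*(1/2 + 5/7) - 13235) = sqrt(2*(-168)*(17/14) - 13235) = sqrt(-408 - 13235) = sqrt(-13643) = I*sqrt(13643)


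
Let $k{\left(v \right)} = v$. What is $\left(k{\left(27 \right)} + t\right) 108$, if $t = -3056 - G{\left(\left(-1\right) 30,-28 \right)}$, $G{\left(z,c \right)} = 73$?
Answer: $-335016$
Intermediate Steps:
$t = -3129$ ($t = -3056 - 73 = -3129$)
$\left(k{\left(27 \right)} + t\right) 108 = \left(27 - 3129\right) 108 = \left(-3102\right) 108 = -335016$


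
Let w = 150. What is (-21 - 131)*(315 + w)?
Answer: -70680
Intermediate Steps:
(-21 - 131)*(315 + w) = (-21 - 131)*(315 + 150) = -152*465 = -70680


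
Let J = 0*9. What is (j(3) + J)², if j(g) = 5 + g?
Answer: 64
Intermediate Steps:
J = 0
(j(3) + J)² = ((5 + 3) + 0)² = (8 + 0)² = 8² = 64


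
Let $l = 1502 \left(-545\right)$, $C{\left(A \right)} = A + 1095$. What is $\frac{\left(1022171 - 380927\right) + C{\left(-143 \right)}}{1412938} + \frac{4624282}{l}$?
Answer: $- \frac{1502032134219}{289154229355} \approx -5.1946$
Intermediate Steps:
$C{\left(A \right)} = 1095 + A$
$l = -818590$
$\frac{\left(1022171 - 380927\right) + C{\left(-143 \right)}}{1412938} + \frac{4624282}{l} = \frac{\left(1022171 - 380927\right) + \left(1095 - 143\right)}{1412938} + \frac{4624282}{-818590} = \left(641244 + 952\right) \frac{1}{1412938} + 4624282 \left(- \frac{1}{818590}\right) = 642196 \cdot \frac{1}{1412938} - \frac{2312141}{409295} = \frac{321098}{706469} - \frac{2312141}{409295} = - \frac{1502032134219}{289154229355}$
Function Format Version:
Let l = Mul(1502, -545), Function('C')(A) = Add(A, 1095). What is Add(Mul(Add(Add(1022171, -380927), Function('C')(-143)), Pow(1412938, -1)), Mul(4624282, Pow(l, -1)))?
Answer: Rational(-1502032134219, 289154229355) ≈ -5.1946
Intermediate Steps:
Function('C')(A) = Add(1095, A)
l = -818590
Add(Mul(Add(Add(1022171, -380927), Function('C')(-143)), Pow(1412938, -1)), Mul(4624282, Pow(l, -1))) = Add(Mul(Add(Add(1022171, -380927), Add(1095, -143)), Pow(1412938, -1)), Mul(4624282, Pow(-818590, -1))) = Add(Mul(Add(641244, 952), Rational(1, 1412938)), Mul(4624282, Rational(-1, 818590))) = Add(Mul(642196, Rational(1, 1412938)), Rational(-2312141, 409295)) = Add(Rational(321098, 706469), Rational(-2312141, 409295)) = Rational(-1502032134219, 289154229355)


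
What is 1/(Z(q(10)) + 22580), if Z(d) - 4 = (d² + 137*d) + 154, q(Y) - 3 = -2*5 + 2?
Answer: 1/22078 ≈ 4.5294e-5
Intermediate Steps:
q(Y) = -5 (q(Y) = 3 + (-2*5 + 2) = 3 + (-10 + 2) = 3 - 8 = -5)
Z(d) = 158 + d² + 137*d (Z(d) = 4 + ((d² + 137*d) + 154) = 4 + (154 + d² + 137*d) = 158 + d² + 137*d)
1/(Z(q(10)) + 22580) = 1/((158 + (-5)² + 137*(-5)) + 22580) = 1/((158 + 25 - 685) + 22580) = 1/(-502 + 22580) = 1/22078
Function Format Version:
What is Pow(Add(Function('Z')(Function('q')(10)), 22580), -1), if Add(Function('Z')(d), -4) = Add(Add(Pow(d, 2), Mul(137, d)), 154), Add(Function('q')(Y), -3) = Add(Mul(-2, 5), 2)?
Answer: Rational(1, 22078) ≈ 4.5294e-5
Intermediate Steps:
Function('q')(Y) = -5 (Function('q')(Y) = Add(3, Add(Mul(-2, 5), 2)) = Add(3, Add(-10, 2)) = Add(3, -8) = -5)
Function('Z')(d) = Add(158, Pow(d, 2), Mul(137, d)) (Function('Z')(d) = Add(4, Add(Add(Pow(d, 2), Mul(137, d)), 154)) = Add(4, Add(154, Pow(d, 2), Mul(137, d))) = Add(158, Pow(d, 2), Mul(137, d)))
Pow(Add(Function('Z')(Function('q')(10)), 22580), -1) = Pow(Add(Add(158, Pow(-5, 2), Mul(137, -5)), 22580), -1) = Pow(Add(Add(158, 25, -685), 22580), -1) = Pow(Add(-502, 22580), -1) = Pow(22078, -1) = Rational(1, 22078)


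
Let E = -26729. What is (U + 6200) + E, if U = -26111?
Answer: -46640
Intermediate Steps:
(U + 6200) + E = (-26111 + 6200) - 26729 = -19911 - 26729 = -46640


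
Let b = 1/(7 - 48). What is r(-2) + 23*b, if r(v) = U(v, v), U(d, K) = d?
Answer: -105/41 ≈ -2.5610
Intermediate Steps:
r(v) = v
b = -1/41 (b = 1/(-41) = -1/41 ≈ -0.024390)
r(-2) + 23*b = -2 + 23*(-1/41) = -2 - 23/41 = -105/41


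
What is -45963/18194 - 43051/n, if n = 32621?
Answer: -2282628917/593506474 ≈ -3.8460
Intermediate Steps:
-45963/18194 - 43051/n = -45963/18194 - 43051/32621 = -2282628917/593506474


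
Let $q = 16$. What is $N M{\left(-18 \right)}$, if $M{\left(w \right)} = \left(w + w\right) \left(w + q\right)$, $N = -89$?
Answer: $-6408$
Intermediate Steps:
$M{\left(w \right)} = 2 w \left(16 + w\right)$ ($M{\left(w \right)} = \left(w + w\right) \left(w + 16\right) = 2 w \left(16 + w\right)$)
$N M{\left(-18 \right)} = - 89 \cdot 2 \left(-18\right) \left(16 - 18\right) = - 89 \cdot 2 \left(-18\right) \left(-2\right) = \left(-89\right) 72 = -6408$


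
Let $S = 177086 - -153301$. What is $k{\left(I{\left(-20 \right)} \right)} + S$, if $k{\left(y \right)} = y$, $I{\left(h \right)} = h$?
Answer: $330367$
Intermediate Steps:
$S = 330387$ ($S = 177086 + 153301 = 330387$)
$k{\left(I{\left(-20 \right)} \right)} + S = -20 + 330387 = 330367$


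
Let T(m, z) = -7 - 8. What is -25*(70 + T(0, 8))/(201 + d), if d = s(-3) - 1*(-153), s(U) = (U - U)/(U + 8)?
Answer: -1375/354 ≈ -3.8842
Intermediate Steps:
T(m, z) = -15
s(U) = 0 (s(U) = 0/(8 + U) = 0)
d = 153 (d = 0 - 1*(-153) = 0 + 153 = 153)
-25*(70 + T(0, 8))/(201 + d) = -25*(70 - 15)/(201 + 153) = -1375/354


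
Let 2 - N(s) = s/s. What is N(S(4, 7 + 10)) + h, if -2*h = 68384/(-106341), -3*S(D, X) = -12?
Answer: 140533/106341 ≈ 1.3215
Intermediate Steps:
S(D, X) = 4 (S(D, X) = -⅓*(-12) = 4)
N(s) = 1 (N(s) = 2 - s/s = 2 - 1*1 = 2 - 1 = 1)
h = 34192/106341 (h = -34192/(-106341) = -34192*(-1)/106341 = -½*(-68384/106341) = 34192/106341 ≈ 0.32153)
N(S(4, 7 + 10)) + h = 1 + 34192/106341 = 140533/106341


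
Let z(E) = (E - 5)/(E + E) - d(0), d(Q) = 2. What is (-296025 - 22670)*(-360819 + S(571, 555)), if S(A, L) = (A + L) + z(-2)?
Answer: 458529761235/4 ≈ 1.1463e+11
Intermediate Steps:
z(E) = -2 + (-5 + E)/(2*E) (z(E) = (E - 5)/(E + E) - 1*2 = (-5 + E)/((2*E)) - 2 = (-5 + E)*(1/(2*E)) - 2 = (-5 + E)/(2*E) - 2 = -2 + (-5 + E)/(2*E))
S(A, L) = -1/4 + A + L (S(A, L) = (A + L) + (1/2)*(-5 - 3*(-2))/(-2) = (A + L) + (1/2)*(-1/2)*(-5 + 6) = (A + L) + (1/2)*(-1/2)*1 = (A + L) - 1/4 = -1/4 + A + L)
(-296025 - 22670)*(-360819 + S(571, 555)) = (-296025 - 22670)*(-360819 + (-1/4 + 571 + 555)) = -318695*(-360819 + 4503/4) = -318695*(-1438773/4) = 458529761235/4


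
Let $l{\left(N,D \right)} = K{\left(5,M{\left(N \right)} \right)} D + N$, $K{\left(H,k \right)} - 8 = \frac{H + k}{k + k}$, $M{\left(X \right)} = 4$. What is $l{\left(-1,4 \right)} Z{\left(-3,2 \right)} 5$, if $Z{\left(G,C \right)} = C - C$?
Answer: $0$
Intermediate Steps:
$K{\left(H,k \right)} = 8 + \frac{H + k}{2 k}$ ($K{\left(H,k \right)} = 8 + \frac{H + k}{k + k} = 8 + \frac{H + k}{2 k}$)
$Z{\left(G,C \right)} = 0$
$l{\left(N,D \right)} = N + \frac{73 D}{8}$ ($l{\left(N,D \right)} = \frac{5 + 17 \cdot 4}{2 \cdot 4} D + N = \frac{1}{2} \cdot \frac{1}{4} \left(5 + 68\right) D + N = \frac{1}{2} \cdot \frac{1}{4} \cdot 73 D + N = \frac{73 D}{8} + N = N + \frac{73 D}{8}$)
$l{\left(-1,4 \right)} Z{\left(-3,2 \right)} 5 = \left(-1 + \frac{73}{8} \cdot 4\right) 0 \cdot 5 = \left(-1 + \frac{73}{2}\right) 0 \cdot 5 = \frac{71}{2} \cdot 0 \cdot 5 = 0 \cdot 5 = 0$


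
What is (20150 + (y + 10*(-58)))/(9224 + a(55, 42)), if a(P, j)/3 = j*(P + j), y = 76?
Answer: 9823/10723 ≈ 0.91607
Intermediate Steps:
a(P, j) = 3*j*(P + j) (a(P, j) = 3*(j*(P + j)) = 3*j*(P + j))
(20150 + (y + 10*(-58)))/(9224 + a(55, 42)) = (20150 + (76 + 10*(-58)))/(9224 + 3*42*(55 + 42)) = (20150 + (76 - 580))/(9224 + 3*42*97) = (20150 - 504)/(9224 + 12222) = 19646/21446 = 19646*(1/21446) = 9823/10723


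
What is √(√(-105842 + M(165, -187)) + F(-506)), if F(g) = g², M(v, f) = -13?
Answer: √(256036 + I*√105855) ≈ 506.0 + 0.322*I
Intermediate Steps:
√(√(-105842 + M(165, -187)) + F(-506)) = √(√(-105842 - 13) + (-506)²) = √(√(-105855) + 256036) = √(I*√105855 + 256036) = √(256036 + I*√105855)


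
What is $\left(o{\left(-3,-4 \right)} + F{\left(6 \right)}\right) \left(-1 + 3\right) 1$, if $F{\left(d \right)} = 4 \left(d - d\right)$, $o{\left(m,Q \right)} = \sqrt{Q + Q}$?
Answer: $4 i \sqrt{2} \approx 5.6569 i$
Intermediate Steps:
$o{\left(m,Q \right)} = \sqrt{2} \sqrt{Q}$ ($o{\left(m,Q \right)} = \sqrt{2 Q} = \sqrt{2} \sqrt{Q}$)
$F{\left(d \right)} = 0$ ($F{\left(d \right)} = 4 \cdot 0 = 0$)
$\left(o{\left(-3,-4 \right)} + F{\left(6 \right)}\right) \left(-1 + 3\right) 1 = \left(\sqrt{2} \sqrt{-4} + 0\right) \left(-1 + 3\right) 1 = \left(\sqrt{2} \cdot 2 i + 0\right) 2 \cdot 1 = \left(2 i \sqrt{2} + 0\right) 2 = 2 i \sqrt{2} \cdot 2 = 4 i \sqrt{2}$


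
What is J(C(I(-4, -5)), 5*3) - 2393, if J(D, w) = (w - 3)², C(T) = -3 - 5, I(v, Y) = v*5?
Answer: -2249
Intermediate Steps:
I(v, Y) = 5*v
C(T) = -8
J(D, w) = (-3 + w)²
J(C(I(-4, -5)), 5*3) - 2393 = (-3 + 5*3)² - 2393 = (-3 + 15)² - 2393 = 12² - 2393 = 144 - 2393 = -2249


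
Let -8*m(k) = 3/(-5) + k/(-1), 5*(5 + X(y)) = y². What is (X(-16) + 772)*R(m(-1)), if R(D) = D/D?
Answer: 4091/5 ≈ 818.20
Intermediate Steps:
X(y) = -5 + y²/5
m(k) = 3/40 + k/8 (m(k) = -(3/(-5) + k/(-1))/8 = -(3*(-⅕) + k*(-1))/8 = -(-⅗ - k)/8 = 3/40 + k/8)
R(D) = 1
(X(-16) + 772)*R(m(-1)) = ((-5 + (⅕)*(-16)²) + 772)*1 = ((-5 + (⅕)*256) + 772)*1 = ((-5 + 256/5) + 772)*1 = (231/5 + 772)*1 = (4091/5)*1 = 4091/5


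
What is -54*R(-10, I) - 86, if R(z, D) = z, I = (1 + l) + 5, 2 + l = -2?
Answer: 454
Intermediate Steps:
l = -4 (l = -2 - 2 = -4)
I = 2 (I = (1 - 4) + 5 = -3 + 5 = 2)
-54*R(-10, I) - 86 = -54*(-10) - 86 = 540 - 86 = 454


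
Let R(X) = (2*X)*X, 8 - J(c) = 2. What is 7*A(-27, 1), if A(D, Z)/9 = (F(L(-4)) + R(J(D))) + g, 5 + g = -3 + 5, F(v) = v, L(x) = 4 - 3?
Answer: 4410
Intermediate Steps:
L(x) = 1
J(c) = 6 (J(c) = 8 - 1*2 = 8 - 2 = 6)
R(X) = 2*X²
g = -3 (g = -5 + (-3 + 5) = -5 + 2 = -3)
A(D, Z) = 630 (A(D, Z) = 9*((1 + 2*6²) - 3) = 9*((1 + 2*36) - 3) = 9*((1 + 72) - 3) = 9*(73 - 3) = 9*70 = 630)
7*A(-27, 1) = 7*630 = 4410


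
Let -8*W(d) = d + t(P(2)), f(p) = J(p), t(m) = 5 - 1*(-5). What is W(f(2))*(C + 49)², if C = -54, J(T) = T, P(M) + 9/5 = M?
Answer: -75/2 ≈ -37.500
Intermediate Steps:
P(M) = -9/5 + M
t(m) = 10 (t(m) = 5 + 5 = 10)
f(p) = p
W(d) = -5/4 - d/8 (W(d) = -(d + 10)/8 = -(10 + d)/8 = -5/4 - d/8)
W(f(2))*(C + 49)² = (-5/4 - ⅛*2)*(-54 + 49)² = (-5/4 - ¼)*(-5)² = -3/2*25 = -75/2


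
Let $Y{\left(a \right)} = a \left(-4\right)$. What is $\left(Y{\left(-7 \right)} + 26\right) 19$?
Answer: $1026$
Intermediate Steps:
$Y{\left(a \right)} = - 4 a$
$\left(Y{\left(-7 \right)} + 26\right) 19 = \left(\left(-4\right) \left(-7\right) + 26\right) 19 = \left(28 + 26\right) 19 = 54 \cdot 19 = 1026$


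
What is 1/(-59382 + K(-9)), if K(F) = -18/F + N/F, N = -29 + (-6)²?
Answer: -9/534427 ≈ -1.6840e-5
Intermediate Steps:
N = 7 (N = -29 + 36 = 7)
K(F) = -11/F (K(F) = -18/F + 7/F = -11/F)
1/(-59382 + K(-9)) = 1/(-59382 - 11/(-9)) = 1/(-59382 - 11*(-⅑)) = 1/(-59382 + 11/9) = 1/(-534427/9) = -9/534427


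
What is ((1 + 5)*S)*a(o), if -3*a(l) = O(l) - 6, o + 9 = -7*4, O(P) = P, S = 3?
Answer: 258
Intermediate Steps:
o = -37 (o = -9 - 7*4 = -9 - 28 = -37)
a(l) = 2 - l/3 (a(l) = -(l - 6)/3 = -(-6 + l)/3 = 2 - l/3)
((1 + 5)*S)*a(o) = ((1 + 5)*3)*(2 - 1/3*(-37)) = (6*3)*(2 + 37/3) = 18*(43/3) = 258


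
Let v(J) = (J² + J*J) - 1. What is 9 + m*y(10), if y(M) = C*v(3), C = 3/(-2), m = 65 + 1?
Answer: -1674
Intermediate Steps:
m = 66
v(J) = -1 + 2*J² (v(J) = (J² + J²) - 1 = 2*J² - 1 = -1 + 2*J²)
C = -3/2 (C = 3*(-½) = -3/2 ≈ -1.5000)
y(M) = -51/2 (y(M) = -3*(-1 + 2*3²)/2 = -3*(-1 + 2*9)/2 = -3*(-1 + 18)/2 = -3/2*17 = -51/2)
9 + m*y(10) = 9 + 66*(-51/2) = 9 - 1683 = -1674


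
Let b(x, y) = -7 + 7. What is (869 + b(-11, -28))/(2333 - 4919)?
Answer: -869/2586 ≈ -0.33604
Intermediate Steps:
b(x, y) = 0
(869 + b(-11, -28))/(2333 - 4919) = (869 + 0)/(2333 - 4919) = 869/(-2586) = 869*(-1/2586) = -869/2586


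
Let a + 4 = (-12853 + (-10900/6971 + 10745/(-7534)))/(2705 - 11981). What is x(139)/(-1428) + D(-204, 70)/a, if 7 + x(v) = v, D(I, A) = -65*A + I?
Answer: 16211252907468415/8914455970133 ≈ 1818.5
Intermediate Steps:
D(I, A) = I - 65*A
x(v) = -7 + v
a = -1273493710019/487171011864 (a = -4 + (-12853 + (-10900/6971 + 10745/(-7534)))/(2705 - 11981) = -4 + (-12853 + (-10900*1/6971 + 10745*(-1/7534)))/(-9276) = -4 + (-12853 + (-10900/6971 - 10745/7534))*(-1/9276) = -4 + (-12853 - 157023995/52519514)*(-1/9276) = -4 - 675190337437/52519514*(-1/9276) = -4 + 675190337437/487171011864 = -1273493710019/487171011864 ≈ -2.6141)
x(139)/(-1428) + D(-204, 70)/a = (-7 + 139)/(-1428) + (-204 - 65*70)/(-1273493710019/487171011864) = 132*(-1/1428) + (-204 - 4550)*(-487171011864/1273493710019) = -11/119 - 4754*(-487171011864/1273493710019) = -11/119 + 2316010990401456/1273493710019 = 16211252907468415/8914455970133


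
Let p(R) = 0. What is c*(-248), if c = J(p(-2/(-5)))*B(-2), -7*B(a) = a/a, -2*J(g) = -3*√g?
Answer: 0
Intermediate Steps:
J(g) = 3*√g/2 (J(g) = -(-3)*√g/2 = 3*√g/2)
B(a) = -⅐ (B(a) = -a/(7*a) = -⅐*1 = -⅐)
c = 0 (c = (3*√0/2)*(-⅐) = ((3/2)*0)*(-⅐) = 0*(-⅐) = 0)
c*(-248) = 0*(-248) = 0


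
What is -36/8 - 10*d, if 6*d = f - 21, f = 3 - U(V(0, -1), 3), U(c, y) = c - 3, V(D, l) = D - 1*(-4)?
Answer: 163/6 ≈ 27.167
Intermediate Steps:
V(D, l) = 4 + D (V(D, l) = D + 4 = 4 + D)
U(c, y) = -3 + c
f = 2 (f = 3 - (-3 + (4 + 0)) = 3 - (-3 + 4) = 3 - 1*1 = 3 - 1 = 2)
d = -19/6 (d = (2 - 21)/6 = (⅙)*(-19) = -19/6 ≈ -3.1667)
-36/8 - 10*d = -36/8 - 10*(-19/6) = -36*⅛ + 95/3 = -9/2 + 95/3 = 163/6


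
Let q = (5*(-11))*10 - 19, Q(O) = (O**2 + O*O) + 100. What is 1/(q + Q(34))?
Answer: 1/1843 ≈ 0.00054259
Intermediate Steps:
Q(O) = 100 + 2*O**2 (Q(O) = (O**2 + O**2) + 100 = 2*O**2 + 100 = 100 + 2*O**2)
q = -569 (q = -55*10 - 19 = -550 - 19 = -569)
1/(q + Q(34)) = 1/(-569 + (100 + 2*34**2)) = 1/(-569 + (100 + 2*1156)) = 1/(-569 + (100 + 2312)) = 1/(-569 + 2412) = 1/1843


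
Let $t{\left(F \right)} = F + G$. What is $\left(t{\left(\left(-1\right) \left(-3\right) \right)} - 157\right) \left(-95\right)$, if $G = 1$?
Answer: $14535$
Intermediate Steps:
$t{\left(F \right)} = 1 + F$ ($t{\left(F \right)} = F + 1 = 1 + F$)
$\left(t{\left(\left(-1\right) \left(-3\right) \right)} - 157\right) \left(-95\right) = \left(\left(1 - -3\right) - 157\right) \left(-95\right) = \left(\left(1 + 3\right) - 157\right) \left(-95\right) = \left(4 - 157\right) \left(-95\right) = \left(-153\right) \left(-95\right) = 14535$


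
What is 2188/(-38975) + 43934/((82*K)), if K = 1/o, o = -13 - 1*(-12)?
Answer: -856253533/1597975 ≈ -535.84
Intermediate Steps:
o = -1 (o = -13 + 12 = -1)
K = -1 (K = 1/(-1) = -1)
2188/(-38975) + 43934/((82*K)) = 2188/(-38975) + 43934/((82*(-1))) = 2188*(-1/38975) + 43934/(-82) = -2188/38975 + 43934*(-1/82) = -2188/38975 - 21967/41 = -856253533/1597975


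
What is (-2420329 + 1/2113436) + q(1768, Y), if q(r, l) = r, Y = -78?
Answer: -5111473885595/2113436 ≈ -2.4186e+6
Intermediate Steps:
(-2420329 + 1/2113436) + q(1768, Y) = (-2420329 + 1/2113436) + 1768 = -5115210440443/2113436 + 1768 = -5111473885595/2113436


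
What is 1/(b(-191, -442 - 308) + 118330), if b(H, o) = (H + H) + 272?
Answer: 1/118220 ≈ 8.4588e-6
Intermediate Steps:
b(H, o) = 272 + 2*H (b(H, o) = 2*H + 272 = 272 + 2*H)
1/(b(-191, -442 - 308) + 118330) = 1/((272 + 2*(-191)) + 118330) = 1/((272 - 382) + 118330) = 1/(-110 + 118330) = 1/118220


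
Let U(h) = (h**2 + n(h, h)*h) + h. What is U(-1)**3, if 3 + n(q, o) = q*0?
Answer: 27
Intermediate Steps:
n(q, o) = -3 (n(q, o) = -3 + q*0 = -3 + 0 = -3)
U(h) = h**2 - 2*h (U(h) = (h**2 - 3*h) + h = h**2 - 2*h)
U(-1)**3 = (-(-2 - 1))**3 = (-1*(-3))**3 = 3**3 = 27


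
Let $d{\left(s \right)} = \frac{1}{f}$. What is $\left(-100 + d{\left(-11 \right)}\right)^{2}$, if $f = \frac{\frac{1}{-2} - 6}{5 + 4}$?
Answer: $\frac{1737124}{169} \approx 10279.0$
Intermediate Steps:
$f = - \frac{13}{18}$ ($f = \frac{- \frac{1}{2} - 6}{9} = \left(- \frac{13}{2}\right) \frac{1}{9} = - \frac{13}{18} \approx -0.72222$)
$d{\left(s \right)} = - \frac{18}{13}$ ($d{\left(s \right)} = \frac{1}{- \frac{13}{18}} = - \frac{18}{13}$)
$\left(-100 + d{\left(-11 \right)}\right)^{2} = \left(-100 - \frac{18}{13}\right)^{2} = \left(- \frac{1318}{13}\right)^{2} = \frac{1737124}{169}$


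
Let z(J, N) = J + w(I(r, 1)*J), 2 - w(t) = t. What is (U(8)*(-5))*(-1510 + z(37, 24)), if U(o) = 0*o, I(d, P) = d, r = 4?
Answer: 0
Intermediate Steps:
U(o) = 0
w(t) = 2 - t
z(J, N) = 2 - 3*J (z(J, N) = J + (2 - 4*J) = 2 - 3*J)
(U(8)*(-5))*(-1510 + z(37, 24)) = (0*(-5))*(-1510 + (2 - 3*37)) = 0*(-1510 + (2 - 111)) = 0*(-1510 - 109) = 0*(-1619) = 0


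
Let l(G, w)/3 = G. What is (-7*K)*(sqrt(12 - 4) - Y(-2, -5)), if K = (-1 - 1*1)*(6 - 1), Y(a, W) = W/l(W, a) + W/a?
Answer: -595/3 + 140*sqrt(2) ≈ -0.34343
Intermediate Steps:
l(G, w) = 3*G
Y(a, W) = 1/3 + W/a (Y(a, W) = W/((3*W)) + W/a = W*(1/(3*W)) + W/a = 1/3 + W/a)
K = -10 (K = (-1 - 1)*5 = -2*5 = -10)
(-7*K)*(sqrt(12 - 4) - Y(-2, -5)) = (-7*(-10))*(sqrt(12 - 4) - (-5 + (1/3)*(-2))/(-2)) = 70*(sqrt(8) - (-1)*(-5 - 2/3)/2) = 70*(2*sqrt(2) - (-1)*(-17)/(2*3)) = 70*(2*sqrt(2) - 1*17/6) = 70*(2*sqrt(2) - 17/6) = 70*(-17/6 + 2*sqrt(2)) = -595/3 + 140*sqrt(2)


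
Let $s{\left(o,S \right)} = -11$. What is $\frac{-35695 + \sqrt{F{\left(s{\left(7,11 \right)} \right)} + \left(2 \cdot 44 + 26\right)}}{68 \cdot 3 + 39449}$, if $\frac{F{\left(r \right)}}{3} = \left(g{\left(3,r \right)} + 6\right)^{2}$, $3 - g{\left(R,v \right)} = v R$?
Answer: $- \frac{35695}{39653} + \frac{\sqrt{5406}}{39653} \approx -0.89833$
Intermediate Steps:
$g{\left(R,v \right)} = 3 - R v$ ($g{\left(R,v \right)} = 3 - v R = 3 - R v$)
$F{\left(r \right)} = 3 \left(9 - 3 r\right)^{2}$ ($F{\left(r \right)} = 3 \left(\left(3 - 3 r\right) + 6\right)^{2} = 3 \left(9 - 3 r\right)^{2}$)
$\frac{-35695 + \sqrt{F{\left(s{\left(7,11 \right)} \right)} + \left(2 \cdot 44 + 26\right)}}{68 \cdot 3 + 39449} = \frac{-35695 + \sqrt{27 \left(-3 - 11\right)^{2} + \left(2 \cdot 44 + 26\right)}}{68 \cdot 3 + 39449} = \frac{-35695 + \sqrt{27 \left(-14\right)^{2} + \left(88 + 26\right)}}{204 + 39449} = \frac{-35695 + \sqrt{27 \cdot 196 + 114}}{39653} = \left(-35695 + \sqrt{5292 + 114}\right) \frac{1}{39653} = \left(-35695 + \sqrt{5406}\right) \frac{1}{39653} = - \frac{35695}{39653} + \frac{\sqrt{5406}}{39653}$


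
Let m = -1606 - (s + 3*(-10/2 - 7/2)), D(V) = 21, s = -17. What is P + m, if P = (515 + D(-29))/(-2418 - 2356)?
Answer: -7464685/4774 ≈ -1563.6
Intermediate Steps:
P = -268/2387 (P = (515 + 21)/(-2418 - 2356) = 536/(-4774) = 536*(-1/4774) = -268/2387 ≈ -0.11227)
m = -3127/2 (m = -1606 - (-17 + 3*(-10/2 - 7/2)) = -1606 - (-17 + 3*(-10*½ - 7*½)) = -1606 - (-17 + 3*(-5 - 7/2)) = -1606 - (-17 + 3*(-17/2)) = -1606 - (-17 - 51/2) = -1606 - 1*(-85/2) = -1606 + 85/2 = -3127/2 ≈ -1563.5)
P + m = -268/2387 - 3127/2 = -7464685/4774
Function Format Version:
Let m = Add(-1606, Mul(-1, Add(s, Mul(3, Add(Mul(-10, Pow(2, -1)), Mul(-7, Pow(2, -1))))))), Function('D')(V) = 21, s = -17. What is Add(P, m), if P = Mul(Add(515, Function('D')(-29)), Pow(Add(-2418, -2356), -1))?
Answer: Rational(-7464685, 4774) ≈ -1563.6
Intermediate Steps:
P = Rational(-268, 2387) (P = Mul(Add(515, 21), Pow(Add(-2418, -2356), -1)) = Mul(536, Pow(-4774, -1)) = Mul(536, Rational(-1, 4774)) = Rational(-268, 2387) ≈ -0.11227)
m = Rational(-3127, 2) (m = Add(-1606, Mul(-1, Add(-17, Mul(3, Add(Mul(-10, Pow(2, -1)), Mul(-7, Pow(2, -1))))))) = Add(-1606, Mul(-1, Add(-17, Mul(3, Add(Mul(-10, Rational(1, 2)), Mul(-7, Rational(1, 2))))))) = Add(-1606, Mul(-1, Add(-17, Mul(3, Add(-5, Rational(-7, 2)))))) = Add(-1606, Mul(-1, Add(-17, Mul(3, Rational(-17, 2))))) = Add(-1606, Mul(-1, Add(-17, Rational(-51, 2)))) = Add(-1606, Mul(-1, Rational(-85, 2))) = Add(-1606, Rational(85, 2)) = Rational(-3127, 2) ≈ -1563.5)
Add(P, m) = Add(Rational(-268, 2387), Rational(-3127, 2)) = Rational(-7464685, 4774)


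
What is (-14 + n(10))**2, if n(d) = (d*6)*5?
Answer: 81796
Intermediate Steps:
n(d) = 30*d (n(d) = (6*d)*5 = 30*d)
(-14 + n(10))**2 = (-14 + 30*10)**2 = (-14 + 300)**2 = 286**2 = 81796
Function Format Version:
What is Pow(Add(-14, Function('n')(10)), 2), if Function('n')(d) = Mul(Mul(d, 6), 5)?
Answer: 81796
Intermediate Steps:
Function('n')(d) = Mul(30, d) (Function('n')(d) = Mul(Mul(6, d), 5) = Mul(30, d))
Pow(Add(-14, Function('n')(10)), 2) = Pow(Add(-14, Mul(30, 10)), 2) = Pow(Add(-14, 300), 2) = Pow(286, 2) = 81796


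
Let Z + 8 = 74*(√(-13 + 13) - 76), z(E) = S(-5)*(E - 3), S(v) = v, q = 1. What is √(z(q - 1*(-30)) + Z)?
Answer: 2*I*√1443 ≈ 75.974*I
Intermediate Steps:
z(E) = 15 - 5*E (z(E) = -5*(E - 3) = -5*(-3 + E) = 15 - 5*E)
Z = -5632 (Z = -8 + 74*(√(-13 + 13) - 76) = -8 + 74*(√0 - 76) = -8 + 74*(0 - 76) = -8 + 74*(-76) = -8 - 5624 = -5632)
√(z(q - 1*(-30)) + Z) = √((15 - 5*(1 - 1*(-30))) - 5632) = √((15 - 5*(1 + 30)) - 5632) = √((15 - 5*31) - 5632) = √((15 - 155) - 5632) = √(-140 - 5632) = √(-5772) = 2*I*√1443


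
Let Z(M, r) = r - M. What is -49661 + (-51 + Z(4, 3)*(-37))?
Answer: -49675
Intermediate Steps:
-49661 + (-51 + Z(4, 3)*(-37)) = -49661 + (-51 + (3 - 1*4)*(-37)) = -49661 + (-51 + (3 - 4)*(-37)) = -49661 + (-51 - 1*(-37)) = -49661 + (-51 + 37) = -49661 - 14 = -49675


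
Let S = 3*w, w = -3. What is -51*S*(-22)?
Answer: -10098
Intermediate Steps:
S = -9 (S = 3*(-3) = -9)
-51*S*(-22) = -51*(-9)*(-22) = 459*(-22) = -10098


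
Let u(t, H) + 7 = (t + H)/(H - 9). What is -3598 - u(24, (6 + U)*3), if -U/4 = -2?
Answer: -3593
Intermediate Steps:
U = 8 (U = -4*(-2) = 8)
u(t, H) = -7 + (H + t)/(-9 + H) (u(t, H) = -7 + (t + H)/(H - 9) = -7 + (H + t)/(-9 + H))
-3598 - u(24, (6 + U)*3) = -3598 - (63 + 24 - 6*(6 + 8)*3)/(-9 + (6 + 8)*3) = -3598 - (63 + 24 - 84*3)/(-9 + 14*3) = -3598 - (63 + 24 - 6*42)/(-9 + 42) = -3598 - (63 + 24 - 252)/33 = -3598 - (-165)/33 = -3598 - 1*(-5) = -3598 + 5 = -3593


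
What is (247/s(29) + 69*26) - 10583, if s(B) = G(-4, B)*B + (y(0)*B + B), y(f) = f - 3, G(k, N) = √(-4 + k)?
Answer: -1529533/174 - 247*I*√2/174 ≈ -8790.4 - 2.0075*I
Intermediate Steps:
y(f) = -3 + f
s(B) = -2*B + 2*I*B*√2 (s(B) = √(-4 - 4)*B + ((-3 + 0)*B + B) = √(-8)*B + (-3*B + B) = (2*I*√2)*B - 2*B = 2*I*B*√2 - 2*B = -2*B + 2*I*B*√2)
(247/s(29) + 69*26) - 10583 = (247/((2*29*(-1 + I*√2))) + 69*26) - 10583 = (247/(-58 + 58*I*√2) + 1794) - 10583 = (1794 + 247/(-58 + 58*I*√2)) - 10583 = -8789 + 247/(-58 + 58*I*√2)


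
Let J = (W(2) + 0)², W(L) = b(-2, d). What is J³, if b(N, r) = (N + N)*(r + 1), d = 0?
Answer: 4096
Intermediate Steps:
b(N, r) = 2*N*(1 + r) (b(N, r) = (2*N)*(1 + r) = 2*N*(1 + r))
W(L) = -4 (W(L) = 2*(-2)*(1 + 0) = 2*(-2)*1 = -4)
J = 16 (J = (-4 + 0)² = (-4)² = 16)
J³ = 16³ = 4096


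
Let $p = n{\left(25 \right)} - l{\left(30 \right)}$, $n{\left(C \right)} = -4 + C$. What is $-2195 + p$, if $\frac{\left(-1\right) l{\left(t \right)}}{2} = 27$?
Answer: $-2120$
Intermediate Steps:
$l{\left(t \right)} = -54$ ($l{\left(t \right)} = \left(-2\right) 27 = -54$)
$p = 75$ ($p = \left(-4 + 25\right) - -54 = 21 + 54 = 75$)
$-2195 + p = -2195 + 75 = -2120$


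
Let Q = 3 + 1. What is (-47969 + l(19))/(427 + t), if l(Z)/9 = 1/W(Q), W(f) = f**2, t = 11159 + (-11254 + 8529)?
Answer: -767495/141776 ≈ -5.4134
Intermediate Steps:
t = 8434 (t = 11159 - 2725 = 8434)
Q = 4
l(Z) = 9/16 (l(Z) = 9/(4**2) = 9/16)
(-47969 + l(19))/(427 + t) = (-47969 + 9/16)/(427 + 8434) = -767495/16/8861 = -767495/16*1/8861 = -767495/141776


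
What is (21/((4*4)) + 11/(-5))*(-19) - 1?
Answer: 1269/80 ≈ 15.863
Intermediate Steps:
(21/((4*4)) + 11/(-5))*(-19) - 1 = (21/16 + 11*(-⅕))*(-19) - 1 = (21*(1/16) - 11/5)*(-19) - 1 = (21/16 - 11/5)*(-19) - 1 = -71/80*(-19) - 1 = 1349/80 - 1 = 1269/80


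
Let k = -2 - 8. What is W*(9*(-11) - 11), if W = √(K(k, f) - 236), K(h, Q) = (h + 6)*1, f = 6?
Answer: -440*I*√15 ≈ -1704.1*I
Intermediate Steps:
k = -10
K(h, Q) = 6 + h (K(h, Q) = (6 + h)*1 = 6 + h)
W = 4*I*√15 (W = √((6 - 10) - 236) = √(-4 - 236) = √(-240) = 4*I*√15 ≈ 15.492*I)
W*(9*(-11) - 11) = (4*I*√15)*(9*(-11) - 11) = (4*I*√15)*(-99 - 11) = (4*I*√15)*(-110) = -440*I*√15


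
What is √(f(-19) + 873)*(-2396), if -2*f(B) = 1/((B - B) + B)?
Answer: -5990*√50426/19 ≈ -70795.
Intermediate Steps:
f(B) = -1/(2*B) (f(B) = -1/(2*((B - B) + B)) = -1/(2*(0 + B)) = -1/(2*B))
√(f(-19) + 873)*(-2396) = √(-½/(-19) + 873)*(-2396) = √(-½*(-1/19) + 873)*(-2396) = √(1/38 + 873)*(-2396) = √(33175/38)*(-2396) = (5*√50426/38)*(-2396) = -5990*√50426/19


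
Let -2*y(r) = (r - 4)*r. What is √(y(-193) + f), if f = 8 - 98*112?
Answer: I*√119914/2 ≈ 173.14*I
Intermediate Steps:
y(r) = -r*(-4 + r)/2 (y(r) = -(r - 4)*r/2 = -(-4 + r)*r/2 = -r*(-4 + r)/2)
f = -10968 (f = 8 - 10976 = -10968)
√(y(-193) + f) = √((½)*(-193)*(4 - 1*(-193)) - 10968) = √((½)*(-193)*(4 + 193) - 10968) = √((½)*(-193)*197 - 10968) = √(-38021/2 - 10968) = √(-59957/2) = I*√119914/2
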